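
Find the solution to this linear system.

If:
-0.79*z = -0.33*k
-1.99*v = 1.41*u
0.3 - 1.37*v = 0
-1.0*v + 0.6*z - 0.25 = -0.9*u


Then:
k = 2.98
u = -0.31
v = 0.22
z = 1.25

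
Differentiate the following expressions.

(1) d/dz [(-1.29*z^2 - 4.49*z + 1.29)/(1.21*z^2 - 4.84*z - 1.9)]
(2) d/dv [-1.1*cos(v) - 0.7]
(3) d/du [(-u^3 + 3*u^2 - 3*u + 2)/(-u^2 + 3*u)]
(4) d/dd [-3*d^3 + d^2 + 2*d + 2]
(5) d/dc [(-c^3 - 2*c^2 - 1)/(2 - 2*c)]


(1) = (11.6765*z^2 + 1.7802*z + 14.7746)/(1.4641*z^4 - 11.7128*z^3 + 18.8276*z^2 + 18.392*z + 3.61)
(2) = 1.1*sin(v)
(3) = (u^4 - 6*u^3 + 6*u^2 + 4*u - 6)/(u^2*(u^2 - 6*u + 9))
(4) = -9*d^2 + 2*d + 2
(5) = (2*c^3 - c^2 - 4*c - 1)/(2*(c^2 - 2*c + 1))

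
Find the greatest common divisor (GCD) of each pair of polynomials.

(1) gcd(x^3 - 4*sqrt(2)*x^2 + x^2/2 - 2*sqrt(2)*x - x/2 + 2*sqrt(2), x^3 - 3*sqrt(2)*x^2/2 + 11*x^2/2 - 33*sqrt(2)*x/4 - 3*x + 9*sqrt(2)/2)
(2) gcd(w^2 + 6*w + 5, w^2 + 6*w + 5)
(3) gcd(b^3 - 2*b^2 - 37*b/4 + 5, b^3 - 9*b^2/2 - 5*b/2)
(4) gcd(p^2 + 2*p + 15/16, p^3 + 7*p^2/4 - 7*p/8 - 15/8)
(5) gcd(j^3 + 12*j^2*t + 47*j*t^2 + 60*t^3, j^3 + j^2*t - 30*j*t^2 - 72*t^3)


(1) = x - 1/2
(2) = w^2 + 6*w + 5
(3) = 1
(4) = p + 5/4
(5) = j^2 + 7*j*t + 12*t^2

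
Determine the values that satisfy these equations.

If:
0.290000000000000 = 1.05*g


Then:
g = 0.28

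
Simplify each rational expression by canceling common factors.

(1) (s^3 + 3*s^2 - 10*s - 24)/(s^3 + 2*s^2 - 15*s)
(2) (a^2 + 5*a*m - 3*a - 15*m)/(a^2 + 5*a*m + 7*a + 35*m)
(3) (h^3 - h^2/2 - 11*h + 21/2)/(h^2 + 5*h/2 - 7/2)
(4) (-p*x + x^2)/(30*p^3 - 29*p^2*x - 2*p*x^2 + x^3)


(1) = (s^2 + 6*s + 8)/(s^2 + 5*s)
(2) = (a - 3)/(a + 7)
(3) = h - 3
(4) = x/(-30*p^2 - p*x + x^2)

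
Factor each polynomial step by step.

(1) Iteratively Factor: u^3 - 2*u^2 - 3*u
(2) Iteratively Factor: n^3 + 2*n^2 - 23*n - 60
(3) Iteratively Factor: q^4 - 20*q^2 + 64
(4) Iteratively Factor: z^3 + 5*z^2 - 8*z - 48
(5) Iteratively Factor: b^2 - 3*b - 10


(1) = (u)*(u^2 - 2*u - 3) = u*(u - 3)*(u + 1)
(2) = (n + 4)*(n^2 - 2*n - 15) = (n - 5)*(n + 4)*(n + 3)
(3) = (q + 4)*(q^3 - 4*q^2 - 4*q + 16) = (q - 2)*(q + 4)*(q^2 - 2*q - 8) = (q - 4)*(q - 2)*(q + 4)*(q + 2)
(4) = (z + 4)*(z^2 + z - 12) = (z + 4)^2*(z - 3)
(5) = (b + 2)*(b - 5)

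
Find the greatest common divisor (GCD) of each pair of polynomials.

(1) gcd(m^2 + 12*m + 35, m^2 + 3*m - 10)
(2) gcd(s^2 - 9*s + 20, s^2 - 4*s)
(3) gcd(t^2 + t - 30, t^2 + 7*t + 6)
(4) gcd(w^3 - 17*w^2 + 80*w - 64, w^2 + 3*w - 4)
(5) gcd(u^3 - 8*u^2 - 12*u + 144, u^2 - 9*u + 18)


(1) = gcd((m + 5)*(m + 7), (m - 2)*(m + 5)) = m + 5
(2) = s - 4
(3) = t + 6
(4) = gcd((w - 8)^2*(w - 1), (w - 1)*(w + 4)) = w - 1
(5) = u - 6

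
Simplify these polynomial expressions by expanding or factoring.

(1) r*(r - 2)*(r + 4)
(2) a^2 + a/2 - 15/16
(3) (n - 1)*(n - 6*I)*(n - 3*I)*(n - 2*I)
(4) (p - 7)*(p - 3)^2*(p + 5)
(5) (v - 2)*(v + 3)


(1) = r^3 + 2*r^2 - 8*r
(2) = (a - 3/4)*(a + 5/4)
(3) = n^4 - n^3 - 11*I*n^3 - 36*n^2 + 11*I*n^2 + 36*n + 36*I*n - 36*I
(4) = p^4 - 8*p^3 - 14*p^2 + 192*p - 315
(5) = v^2 + v - 6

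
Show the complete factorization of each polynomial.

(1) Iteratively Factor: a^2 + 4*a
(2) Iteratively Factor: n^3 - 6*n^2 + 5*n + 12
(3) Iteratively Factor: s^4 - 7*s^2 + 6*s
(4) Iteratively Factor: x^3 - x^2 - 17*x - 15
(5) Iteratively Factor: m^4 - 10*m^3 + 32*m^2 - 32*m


(1) = (a)*(a + 4)
(2) = (n - 4)*(n^2 - 2*n - 3) = (n - 4)*(n + 1)*(n - 3)
(3) = (s - 2)*(s^3 + 2*s^2 - 3*s) = (s - 2)*(s - 1)*(s^2 + 3*s) = s*(s - 2)*(s - 1)*(s + 3)
(4) = (x - 5)*(x^2 + 4*x + 3) = (x - 5)*(x + 3)*(x + 1)
(5) = (m - 4)*(m^3 - 6*m^2 + 8*m) = (m - 4)*(m - 2)*(m^2 - 4*m) = m*(m - 4)*(m - 2)*(m - 4)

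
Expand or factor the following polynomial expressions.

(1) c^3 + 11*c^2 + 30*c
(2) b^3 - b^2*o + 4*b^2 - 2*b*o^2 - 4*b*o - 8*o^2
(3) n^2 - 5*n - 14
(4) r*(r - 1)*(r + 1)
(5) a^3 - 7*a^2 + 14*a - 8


(1) = c*(c + 5)*(c + 6)
(2) = (b + 4)*(b - 2*o)*(b + o)
(3) = (n - 7)*(n + 2)
(4) = r^3 - r
(5) = (a - 4)*(a - 2)*(a - 1)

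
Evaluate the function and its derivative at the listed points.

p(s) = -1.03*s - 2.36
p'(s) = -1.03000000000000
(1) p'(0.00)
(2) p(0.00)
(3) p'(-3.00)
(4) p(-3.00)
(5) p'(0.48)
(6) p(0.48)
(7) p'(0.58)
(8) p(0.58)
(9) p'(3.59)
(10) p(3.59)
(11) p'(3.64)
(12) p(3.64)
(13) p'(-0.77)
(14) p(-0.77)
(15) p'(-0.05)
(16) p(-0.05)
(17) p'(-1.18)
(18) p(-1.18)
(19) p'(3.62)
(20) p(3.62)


(1) = -1.03
(2) = -2.36
(3) = -1.03
(4) = 0.73
(5) = -1.03
(6) = -2.85
(7) = -1.03
(8) = -2.96
(9) = -1.03
(10) = -6.06
(11) = -1.03
(12) = -6.11
(13) = -1.03
(14) = -1.57
(15) = -1.03
(16) = -2.31
(17) = -1.03
(18) = -1.14
(19) = -1.03
(20) = -6.09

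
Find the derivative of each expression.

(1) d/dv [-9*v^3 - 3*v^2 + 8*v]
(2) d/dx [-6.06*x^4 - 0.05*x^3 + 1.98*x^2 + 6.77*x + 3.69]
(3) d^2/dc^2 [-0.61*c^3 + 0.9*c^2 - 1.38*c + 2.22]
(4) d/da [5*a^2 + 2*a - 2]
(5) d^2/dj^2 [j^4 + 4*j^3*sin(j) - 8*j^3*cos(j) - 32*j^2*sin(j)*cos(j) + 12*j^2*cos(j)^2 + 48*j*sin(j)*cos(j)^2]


(1) = -27*v^2 - 6*v + 8
(2) = -24.24*x^3 - 0.15*x^2 + 3.96*x + 6.77
(3) = 1.8 - 3.66*c
(4) = 10*a + 2
(5) = -4*j^3*sin(j) + 8*j^3*cos(j) + 48*j^2*sin(j) + 64*j^2*sin(2*j) + 24*j^2*cos(j) - 24*j^2*cos(2*j) + 12*j^2 + 12*j*sin(j) - 48*j*sin(2*j) - 108*j*sin(3*j) - 48*j*cos(j) - 128*j*cos(2*j) - 32*sin(2*j) + 24*cos(j) + 12*cos(2*j) + 72*cos(3*j) + 12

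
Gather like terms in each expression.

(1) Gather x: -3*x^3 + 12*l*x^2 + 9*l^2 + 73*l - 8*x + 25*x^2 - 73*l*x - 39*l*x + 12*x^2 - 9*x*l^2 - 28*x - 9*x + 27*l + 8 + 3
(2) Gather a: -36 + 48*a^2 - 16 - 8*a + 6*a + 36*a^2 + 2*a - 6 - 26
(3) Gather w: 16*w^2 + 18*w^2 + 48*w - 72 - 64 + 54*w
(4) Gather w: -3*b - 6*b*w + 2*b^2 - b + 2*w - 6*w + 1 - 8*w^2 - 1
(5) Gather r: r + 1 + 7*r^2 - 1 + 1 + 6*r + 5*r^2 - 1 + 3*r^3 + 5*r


(1) = 9*l^2 + 100*l - 3*x^3 + x^2*(12*l + 37) + x*(-9*l^2 - 112*l - 45) + 11
(2) = 84*a^2 - 84
(3) = 34*w^2 + 102*w - 136
(4) = 2*b^2 - 4*b - 8*w^2 + w*(-6*b - 4)
(5) = 3*r^3 + 12*r^2 + 12*r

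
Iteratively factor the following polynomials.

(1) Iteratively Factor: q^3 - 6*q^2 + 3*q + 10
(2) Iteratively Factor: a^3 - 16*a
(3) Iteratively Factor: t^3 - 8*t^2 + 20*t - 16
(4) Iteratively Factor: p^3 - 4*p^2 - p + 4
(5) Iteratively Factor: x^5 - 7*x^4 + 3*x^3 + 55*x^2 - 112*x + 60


(1) = (q + 1)*(q^2 - 7*q + 10) = (q - 2)*(q + 1)*(q - 5)
(2) = (a - 4)*(a^2 + 4*a) = (a - 4)*(a + 4)*(a)
(3) = (t - 2)*(t^2 - 6*t + 8) = (t - 2)^2*(t - 4)
(4) = (p + 1)*(p^2 - 5*p + 4) = (p - 1)*(p + 1)*(p - 4)
(5) = (x - 1)*(x^4 - 6*x^3 - 3*x^2 + 52*x - 60) = (x - 2)*(x - 1)*(x^3 - 4*x^2 - 11*x + 30) = (x - 2)^2*(x - 1)*(x^2 - 2*x - 15) = (x - 5)*(x - 2)^2*(x - 1)*(x + 3)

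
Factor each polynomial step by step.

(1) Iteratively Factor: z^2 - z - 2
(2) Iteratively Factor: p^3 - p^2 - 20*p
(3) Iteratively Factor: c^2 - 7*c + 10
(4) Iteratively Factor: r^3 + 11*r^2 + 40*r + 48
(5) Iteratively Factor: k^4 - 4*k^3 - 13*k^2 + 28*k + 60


(1) = (z + 1)*(z - 2)
(2) = (p + 4)*(p^2 - 5*p) = p*(p + 4)*(p - 5)
(3) = (c - 2)*(c - 5)
(4) = (r + 3)*(r^2 + 8*r + 16) = (r + 3)*(r + 4)*(r + 4)
(5) = (k + 2)*(k^3 - 6*k^2 - k + 30) = (k + 2)^2*(k^2 - 8*k + 15) = (k - 3)*(k + 2)^2*(k - 5)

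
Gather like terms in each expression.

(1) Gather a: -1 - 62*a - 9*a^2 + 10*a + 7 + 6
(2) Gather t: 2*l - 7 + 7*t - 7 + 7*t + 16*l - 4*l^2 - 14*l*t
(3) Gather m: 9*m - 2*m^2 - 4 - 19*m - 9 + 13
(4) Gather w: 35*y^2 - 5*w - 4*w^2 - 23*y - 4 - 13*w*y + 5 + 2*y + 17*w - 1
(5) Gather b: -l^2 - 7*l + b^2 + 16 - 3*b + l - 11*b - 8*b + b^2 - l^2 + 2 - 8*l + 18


(1) = -9*a^2 - 52*a + 12
(2) = -4*l^2 + 18*l + t*(14 - 14*l) - 14
(3) = -2*m^2 - 10*m
(4) = -4*w^2 + w*(12 - 13*y) + 35*y^2 - 21*y
(5) = 2*b^2 - 22*b - 2*l^2 - 14*l + 36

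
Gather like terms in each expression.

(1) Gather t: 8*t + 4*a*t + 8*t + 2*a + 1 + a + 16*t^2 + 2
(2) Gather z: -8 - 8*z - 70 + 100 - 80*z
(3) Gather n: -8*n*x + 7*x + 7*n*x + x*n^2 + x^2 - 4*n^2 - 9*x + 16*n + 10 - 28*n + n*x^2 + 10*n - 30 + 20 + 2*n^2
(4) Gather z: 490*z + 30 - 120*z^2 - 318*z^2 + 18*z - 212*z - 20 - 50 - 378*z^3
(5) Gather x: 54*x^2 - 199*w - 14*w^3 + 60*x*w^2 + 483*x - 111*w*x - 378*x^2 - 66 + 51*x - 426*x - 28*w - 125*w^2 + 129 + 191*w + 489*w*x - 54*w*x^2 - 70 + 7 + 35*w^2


(1) = 3*a + 16*t^2 + t*(4*a + 16) + 3
(2) = 22 - 88*z
(3) = n^2*(x - 2) + n*(x^2 - x - 2) + x^2 - 2*x
(4) = -378*z^3 - 438*z^2 + 296*z - 40
(5) = -14*w^3 - 90*w^2 - 36*w + x^2*(-54*w - 324) + x*(60*w^2 + 378*w + 108)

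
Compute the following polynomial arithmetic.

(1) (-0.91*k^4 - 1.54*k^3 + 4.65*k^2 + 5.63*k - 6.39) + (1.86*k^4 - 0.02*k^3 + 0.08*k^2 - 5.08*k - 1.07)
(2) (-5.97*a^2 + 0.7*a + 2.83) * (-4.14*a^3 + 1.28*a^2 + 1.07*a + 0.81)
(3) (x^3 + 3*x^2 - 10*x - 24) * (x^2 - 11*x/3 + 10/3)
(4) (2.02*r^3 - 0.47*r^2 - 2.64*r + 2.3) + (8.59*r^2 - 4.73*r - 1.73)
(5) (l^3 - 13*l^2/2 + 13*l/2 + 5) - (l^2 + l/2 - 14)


(1) = 0.95*k^4 - 1.56*k^3 + 4.73*k^2 + 0.55*k - 7.46
(2) = 24.7158*a^5 - 10.5396*a^4 - 17.2081*a^3 - 0.4643*a^2 + 3.5951*a + 2.2923
(3) = x^5 - 2*x^4/3 - 53*x^3/3 + 68*x^2/3 + 164*x/3 - 80
(4) = 2.02*r^3 + 8.12*r^2 - 7.37*r + 0.57
(5) = l^3 - 15*l^2/2 + 6*l + 19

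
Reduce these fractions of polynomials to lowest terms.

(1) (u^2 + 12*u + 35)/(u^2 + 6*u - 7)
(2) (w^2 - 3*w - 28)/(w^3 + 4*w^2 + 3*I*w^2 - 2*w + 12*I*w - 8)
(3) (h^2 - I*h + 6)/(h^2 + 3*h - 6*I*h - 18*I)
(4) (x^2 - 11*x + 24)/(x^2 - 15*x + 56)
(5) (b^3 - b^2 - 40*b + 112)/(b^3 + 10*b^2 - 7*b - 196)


(1) = (u + 5)/(u - 1)
(2) = (w - 7)/(w^2 + 3*I*w - 2)
(3) = (h^2 - I*h + 6)/(h^2 + h*(3 - 6*I) - 18*I)
(4) = (x - 3)/(x - 7)
(5) = (b - 4)/(b + 7)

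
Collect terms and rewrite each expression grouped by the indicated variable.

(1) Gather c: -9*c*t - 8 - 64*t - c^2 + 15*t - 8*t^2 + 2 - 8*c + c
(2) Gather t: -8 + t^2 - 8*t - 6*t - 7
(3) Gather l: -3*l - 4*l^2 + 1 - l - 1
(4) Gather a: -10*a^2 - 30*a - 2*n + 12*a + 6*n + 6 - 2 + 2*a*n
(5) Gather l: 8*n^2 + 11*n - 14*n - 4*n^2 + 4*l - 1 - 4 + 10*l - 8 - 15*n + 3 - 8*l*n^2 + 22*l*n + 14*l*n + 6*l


(1) = -c^2 + c*(-9*t - 7) - 8*t^2 - 49*t - 6
(2) = t^2 - 14*t - 15
(3) = -4*l^2 - 4*l
(4) = -10*a^2 + a*(2*n - 18) + 4*n + 4
(5) = l*(-8*n^2 + 36*n + 20) + 4*n^2 - 18*n - 10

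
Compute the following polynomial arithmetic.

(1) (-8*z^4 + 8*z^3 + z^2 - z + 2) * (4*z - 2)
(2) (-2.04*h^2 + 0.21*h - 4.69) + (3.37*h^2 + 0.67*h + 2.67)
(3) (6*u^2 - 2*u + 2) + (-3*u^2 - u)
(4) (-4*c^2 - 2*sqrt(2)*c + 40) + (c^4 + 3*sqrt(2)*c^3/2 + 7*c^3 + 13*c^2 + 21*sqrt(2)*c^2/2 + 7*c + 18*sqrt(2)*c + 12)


(1) = -32*z^5 + 48*z^4 - 12*z^3 - 6*z^2 + 10*z - 4
(2) = 1.33*h^2 + 0.88*h - 2.02
(3) = 3*u^2 - 3*u + 2
(4) = c^4 + 3*sqrt(2)*c^3/2 + 7*c^3 + 9*c^2 + 21*sqrt(2)*c^2/2 + 7*c + 16*sqrt(2)*c + 52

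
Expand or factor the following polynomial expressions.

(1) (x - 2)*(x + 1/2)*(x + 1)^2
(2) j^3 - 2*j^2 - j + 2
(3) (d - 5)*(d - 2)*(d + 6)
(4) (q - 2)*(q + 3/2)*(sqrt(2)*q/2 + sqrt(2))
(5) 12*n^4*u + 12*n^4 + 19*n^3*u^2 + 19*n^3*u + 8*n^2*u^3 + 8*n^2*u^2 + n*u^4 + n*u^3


(1) = x^4 + x^3/2 - 3*x^2 - 7*x/2 - 1
(2) = (j - 2)*(j - 1)*(j + 1)
(3) = d^3 - d^2 - 32*d + 60
(4) = sqrt(2)*q^3/2 + 3*sqrt(2)*q^2/4 - 2*sqrt(2)*q - 3*sqrt(2)
(5) = (n + u)*(3*n + u)*(4*n + u)*(n*u + n)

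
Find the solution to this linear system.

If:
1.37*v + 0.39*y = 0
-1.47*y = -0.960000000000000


Then:
v = -0.19
y = 0.65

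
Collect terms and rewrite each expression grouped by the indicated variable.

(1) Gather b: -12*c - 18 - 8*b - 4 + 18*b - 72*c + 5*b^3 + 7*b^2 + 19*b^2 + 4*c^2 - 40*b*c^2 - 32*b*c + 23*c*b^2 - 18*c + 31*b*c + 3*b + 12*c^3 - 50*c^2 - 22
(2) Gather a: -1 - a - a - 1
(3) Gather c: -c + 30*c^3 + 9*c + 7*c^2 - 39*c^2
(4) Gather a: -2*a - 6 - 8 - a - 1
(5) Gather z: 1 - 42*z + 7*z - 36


(1) = 5*b^3 + b^2*(23*c + 26) + b*(-40*c^2 - c + 13) + 12*c^3 - 46*c^2 - 102*c - 44
(2) = -2*a - 2
(3) = 30*c^3 - 32*c^2 + 8*c
(4) = -3*a - 15
(5) = -35*z - 35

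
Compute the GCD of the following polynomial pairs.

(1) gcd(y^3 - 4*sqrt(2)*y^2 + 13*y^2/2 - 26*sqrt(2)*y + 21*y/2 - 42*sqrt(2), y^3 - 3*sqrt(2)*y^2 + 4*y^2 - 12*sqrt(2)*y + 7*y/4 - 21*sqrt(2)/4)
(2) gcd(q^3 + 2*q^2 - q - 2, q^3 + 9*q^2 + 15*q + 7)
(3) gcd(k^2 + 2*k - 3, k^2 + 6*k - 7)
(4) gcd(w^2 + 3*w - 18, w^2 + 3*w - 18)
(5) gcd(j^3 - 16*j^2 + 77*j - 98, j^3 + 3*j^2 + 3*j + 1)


(1) = gcd((y + 3)*(y + 7/2)*(y - 4*sqrt(2)), (y + 1/2)*(y + 7/2)*(y - 3*sqrt(2))) = y + 7/2
(2) = q + 1
(3) = k - 1
(4) = gcd((w - 3)*(w + 6), (w - 3)*(w + 6)) = w^2 + 3*w - 18
(5) = gcd((j - 7)^2*(j - 2), (j + 1)^3) = 1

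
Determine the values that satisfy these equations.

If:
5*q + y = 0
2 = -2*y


Then:
q = 1/5
y = -1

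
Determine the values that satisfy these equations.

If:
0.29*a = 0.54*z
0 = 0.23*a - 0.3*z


Then:
a = 0.00
z = 0.00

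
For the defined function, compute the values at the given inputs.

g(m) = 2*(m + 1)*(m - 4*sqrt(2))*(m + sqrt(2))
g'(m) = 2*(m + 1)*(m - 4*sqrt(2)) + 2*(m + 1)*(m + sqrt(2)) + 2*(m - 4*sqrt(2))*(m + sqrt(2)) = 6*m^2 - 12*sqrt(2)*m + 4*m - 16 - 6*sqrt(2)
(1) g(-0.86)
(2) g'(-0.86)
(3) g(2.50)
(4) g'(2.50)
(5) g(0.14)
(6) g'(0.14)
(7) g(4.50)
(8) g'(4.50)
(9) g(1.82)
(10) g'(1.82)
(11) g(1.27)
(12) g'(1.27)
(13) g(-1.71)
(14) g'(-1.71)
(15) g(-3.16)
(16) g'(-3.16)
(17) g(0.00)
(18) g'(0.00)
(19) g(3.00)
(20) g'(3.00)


(1) = -1.01
(2) = -8.89
(3) = -86.50
(4) = -19.41
(5) = -19.55
(6) = -26.18
(7) = -75.26
(8) = 38.65
(9) = -69.99
(10) = -28.22
(11) = -53.46
(12) = -31.28
(13) = -3.09
(14) = 15.24
(15) = -66.49
(16) = 76.42
(17) = -16.00
(18) = -24.49
(19) = -93.82
(20) = -9.40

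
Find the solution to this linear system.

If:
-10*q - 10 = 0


Then:
q = -1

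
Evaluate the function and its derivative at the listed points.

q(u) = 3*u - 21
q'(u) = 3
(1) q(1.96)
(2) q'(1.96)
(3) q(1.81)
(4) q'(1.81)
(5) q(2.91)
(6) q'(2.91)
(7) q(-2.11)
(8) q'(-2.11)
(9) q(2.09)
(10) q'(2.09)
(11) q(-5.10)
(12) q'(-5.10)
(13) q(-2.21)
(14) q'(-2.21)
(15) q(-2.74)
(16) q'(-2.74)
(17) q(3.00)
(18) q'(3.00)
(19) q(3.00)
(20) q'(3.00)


(1) = -15.12
(2) = 3.00
(3) = -15.57
(4) = 3.00
(5) = -12.27
(6) = 3.00
(7) = -27.33
(8) = 3.00
(9) = -14.73
(10) = 3.00
(11) = -36.30
(12) = 3.00
(13) = -27.63
(14) = 3.00
(15) = -29.22
(16) = 3.00
(17) = -12.00
(18) = 3.00
(19) = -12.00
(20) = 3.00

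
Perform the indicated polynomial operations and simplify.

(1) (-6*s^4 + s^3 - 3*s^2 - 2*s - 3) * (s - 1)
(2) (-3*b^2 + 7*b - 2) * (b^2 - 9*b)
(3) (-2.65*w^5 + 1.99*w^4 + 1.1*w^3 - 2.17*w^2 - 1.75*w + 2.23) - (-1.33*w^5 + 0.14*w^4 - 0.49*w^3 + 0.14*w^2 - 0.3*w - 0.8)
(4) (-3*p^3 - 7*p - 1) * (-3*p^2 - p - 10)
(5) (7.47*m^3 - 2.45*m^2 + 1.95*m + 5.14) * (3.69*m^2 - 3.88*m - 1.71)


(1) = -6*s^5 + 7*s^4 - 4*s^3 + s^2 - s + 3
(2) = -3*b^4 + 34*b^3 - 65*b^2 + 18*b
(3) = -1.32*w^5 + 1.85*w^4 + 1.59*w^3 - 2.31*w^2 - 1.45*w + 3.03
(4) = 9*p^5 + 3*p^4 + 51*p^3 + 10*p^2 + 71*p + 10
(5) = 27.5643*m^5 - 38.0241*m^4 + 3.9278*m^3 + 15.5901*m^2 - 23.2777*m - 8.7894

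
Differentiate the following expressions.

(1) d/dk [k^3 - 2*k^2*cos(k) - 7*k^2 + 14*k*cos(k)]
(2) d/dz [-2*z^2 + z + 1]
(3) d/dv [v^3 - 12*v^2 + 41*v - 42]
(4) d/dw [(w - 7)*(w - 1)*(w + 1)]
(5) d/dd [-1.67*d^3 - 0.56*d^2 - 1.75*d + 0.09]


(1) = 2*k^2*sin(k) + 3*k^2 - 14*k*sin(k) - 4*k*cos(k) - 14*k + 14*cos(k)
(2) = 1 - 4*z
(3) = 3*v^2 - 24*v + 41
(4) = 3*w^2 - 14*w - 1
(5) = -5.01*d^2 - 1.12*d - 1.75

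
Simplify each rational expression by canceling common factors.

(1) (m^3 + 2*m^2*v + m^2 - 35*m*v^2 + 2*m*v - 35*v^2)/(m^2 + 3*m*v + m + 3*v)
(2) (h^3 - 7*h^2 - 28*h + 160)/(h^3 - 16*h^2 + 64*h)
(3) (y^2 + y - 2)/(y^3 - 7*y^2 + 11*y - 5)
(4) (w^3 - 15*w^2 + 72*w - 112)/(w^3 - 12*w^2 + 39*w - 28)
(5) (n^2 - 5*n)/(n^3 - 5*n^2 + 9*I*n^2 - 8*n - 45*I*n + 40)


(1) = (m^2 + 2*m*v - 35*v^2)/(m + 3*v)
(2) = (h^2 + h - 20)/(h^2 - 8*h)
(3) = (y + 2)/(y^2 - 6*y + 5)
(4) = (w - 4)/(w - 1)
(5) = n/(n^2 + 9*I*n - 8)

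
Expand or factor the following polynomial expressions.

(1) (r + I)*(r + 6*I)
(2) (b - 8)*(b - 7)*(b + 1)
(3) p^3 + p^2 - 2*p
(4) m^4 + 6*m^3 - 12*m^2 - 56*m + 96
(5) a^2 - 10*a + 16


(1) = r^2 + 7*I*r - 6
(2) = b^3 - 14*b^2 + 41*b + 56
(3) = p*(p - 1)*(p + 2)
(4) = (m - 2)^2*(m + 4)*(m + 6)
(5) = (a - 8)*(a - 2)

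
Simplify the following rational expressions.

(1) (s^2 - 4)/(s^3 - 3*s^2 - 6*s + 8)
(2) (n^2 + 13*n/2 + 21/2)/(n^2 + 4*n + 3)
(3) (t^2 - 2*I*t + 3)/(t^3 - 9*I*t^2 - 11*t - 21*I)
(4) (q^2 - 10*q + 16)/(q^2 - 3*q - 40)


(1) = (s - 2)/(s^2 - 5*s + 4)
(2) = (2*n + 7)/(2*n + 2)
(3) = 1/(t - 7*I)
(4) = (q - 2)/(q + 5)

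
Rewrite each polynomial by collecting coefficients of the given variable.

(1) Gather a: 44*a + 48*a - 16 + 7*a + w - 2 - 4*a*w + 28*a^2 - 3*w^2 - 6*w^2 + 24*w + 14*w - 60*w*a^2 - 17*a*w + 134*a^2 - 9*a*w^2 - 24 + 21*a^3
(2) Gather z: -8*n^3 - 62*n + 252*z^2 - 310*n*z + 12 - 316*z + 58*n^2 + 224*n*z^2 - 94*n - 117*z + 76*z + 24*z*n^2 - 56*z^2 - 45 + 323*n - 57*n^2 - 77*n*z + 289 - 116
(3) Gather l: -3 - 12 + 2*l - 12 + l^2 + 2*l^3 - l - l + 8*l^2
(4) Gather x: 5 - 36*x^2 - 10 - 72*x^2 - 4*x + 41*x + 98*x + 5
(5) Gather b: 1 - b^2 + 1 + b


(1) = 21*a^3 + a^2*(162 - 60*w) + a*(-9*w^2 - 21*w + 99) - 9*w^2 + 39*w - 42
(2) = -8*n^3 + n^2 + 167*n + z^2*(224*n + 196) + z*(24*n^2 - 387*n - 357) + 140
(3) = 2*l^3 + 9*l^2 - 27
(4) = -108*x^2 + 135*x
(5) = -b^2 + b + 2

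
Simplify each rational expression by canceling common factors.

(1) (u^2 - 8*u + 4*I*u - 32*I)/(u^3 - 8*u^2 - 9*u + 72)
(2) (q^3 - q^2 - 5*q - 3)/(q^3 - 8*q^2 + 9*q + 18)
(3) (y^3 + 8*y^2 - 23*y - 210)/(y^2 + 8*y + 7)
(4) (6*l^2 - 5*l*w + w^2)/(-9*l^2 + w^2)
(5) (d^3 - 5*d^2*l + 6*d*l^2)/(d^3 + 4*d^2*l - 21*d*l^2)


(1) = (u + 4*I)/(u^2 - 9)
(2) = (q + 1)/(q - 6)
(3) = (y^2 + y - 30)/(y + 1)
(4) = (-2*l + w)/(3*l + w)
(5) = (d - 2*l)/(d + 7*l)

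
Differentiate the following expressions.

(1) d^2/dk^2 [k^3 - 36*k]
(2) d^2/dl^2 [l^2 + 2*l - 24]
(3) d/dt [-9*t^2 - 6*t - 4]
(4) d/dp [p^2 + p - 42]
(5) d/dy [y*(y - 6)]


(1) = 6*k
(2) = 2
(3) = -18*t - 6
(4) = 2*p + 1
(5) = 2*y - 6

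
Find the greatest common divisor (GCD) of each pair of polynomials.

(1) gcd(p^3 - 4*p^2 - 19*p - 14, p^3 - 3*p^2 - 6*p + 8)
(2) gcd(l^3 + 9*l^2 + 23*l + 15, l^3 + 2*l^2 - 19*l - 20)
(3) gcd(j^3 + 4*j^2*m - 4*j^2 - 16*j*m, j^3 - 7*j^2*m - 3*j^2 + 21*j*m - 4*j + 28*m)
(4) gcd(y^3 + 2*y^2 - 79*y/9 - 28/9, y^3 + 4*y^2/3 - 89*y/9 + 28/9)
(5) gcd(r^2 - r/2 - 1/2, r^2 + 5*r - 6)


(1) = p + 2
(2) = gcd((l + 1)*(l + 3)*(l + 5), (l - 4)*(l + 1)*(l + 5)) = l^2 + 6*l + 5
(3) = j - 4
(4) = gcd((y - 7/3)*(y + 1/3)*(y + 4), (y - 7/3)*(y - 1/3)*(y + 4)) = y^2 + 5*y/3 - 28/3
(5) = gcd((r - 1)*(r + 1/2), (r - 1)*(r + 6)) = r - 1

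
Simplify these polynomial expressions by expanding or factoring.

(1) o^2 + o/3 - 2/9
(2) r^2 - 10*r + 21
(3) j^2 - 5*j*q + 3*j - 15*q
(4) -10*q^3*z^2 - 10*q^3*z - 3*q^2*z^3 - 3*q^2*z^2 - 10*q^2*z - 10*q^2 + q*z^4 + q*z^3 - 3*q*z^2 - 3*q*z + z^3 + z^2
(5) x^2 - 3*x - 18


(1) = (o - 1/3)*(o + 2/3)
(2) = (r - 7)*(r - 3)
(3) = (j + 3)*(j - 5*q)
(4) = (-5*q + z)*(2*q + z)*(z + 1)*(q*z + 1)
(5) = (x - 6)*(x + 3)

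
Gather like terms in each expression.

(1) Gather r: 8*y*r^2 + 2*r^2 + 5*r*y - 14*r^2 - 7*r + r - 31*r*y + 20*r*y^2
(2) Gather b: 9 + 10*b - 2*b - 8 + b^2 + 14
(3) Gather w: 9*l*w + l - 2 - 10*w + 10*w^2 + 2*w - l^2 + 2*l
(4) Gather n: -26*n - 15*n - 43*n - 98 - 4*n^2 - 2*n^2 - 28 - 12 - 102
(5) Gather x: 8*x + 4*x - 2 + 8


(1) = r^2*(8*y - 12) + r*(20*y^2 - 26*y - 6)
(2) = b^2 + 8*b + 15
(3) = -l^2 + 3*l + 10*w^2 + w*(9*l - 8) - 2
(4) = -6*n^2 - 84*n - 240
(5) = 12*x + 6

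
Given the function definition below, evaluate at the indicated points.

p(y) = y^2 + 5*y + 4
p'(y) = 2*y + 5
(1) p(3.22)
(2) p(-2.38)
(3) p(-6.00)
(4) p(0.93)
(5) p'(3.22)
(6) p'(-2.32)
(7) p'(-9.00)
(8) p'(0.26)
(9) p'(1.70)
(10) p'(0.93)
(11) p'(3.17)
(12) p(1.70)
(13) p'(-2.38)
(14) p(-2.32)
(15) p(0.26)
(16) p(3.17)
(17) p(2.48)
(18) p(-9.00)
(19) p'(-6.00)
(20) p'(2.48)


(1) = 30.47
(2) = -2.24
(3) = 10.00
(4) = 9.51
(5) = 11.44
(6) = 0.36
(7) = -13.00
(8) = 5.52
(9) = 8.40
(10) = 6.86
(11) = 11.34
(12) = 15.39
(13) = 0.24
(14) = -2.22
(15) = 5.37
(16) = 29.90
(17) = 22.55
(18) = 40.00
(19) = -7.00
(20) = 9.96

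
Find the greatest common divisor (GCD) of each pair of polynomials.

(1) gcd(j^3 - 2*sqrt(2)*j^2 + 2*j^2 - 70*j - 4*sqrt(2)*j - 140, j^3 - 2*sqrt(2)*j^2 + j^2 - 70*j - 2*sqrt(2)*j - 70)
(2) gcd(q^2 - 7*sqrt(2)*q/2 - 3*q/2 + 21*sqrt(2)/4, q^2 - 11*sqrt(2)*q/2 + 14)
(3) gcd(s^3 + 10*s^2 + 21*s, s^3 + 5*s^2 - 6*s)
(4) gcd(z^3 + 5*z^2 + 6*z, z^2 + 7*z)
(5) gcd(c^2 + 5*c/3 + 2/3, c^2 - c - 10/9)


(1) = gcd((j + 2)*(j - 7*sqrt(2))*(j + 5*sqrt(2)), (j + 1)*(j - 7*sqrt(2))*(j + 5*sqrt(2))) = j^2 - 2*sqrt(2)*j - 70
(2) = gcd((q - 3/2)*(q - 7*sqrt(2)/2), (q - 7*sqrt(2)/2)*(q - 2*sqrt(2))) = q - 7*sqrt(2)/2
(3) = s
(4) = gcd(z*(z + 2)*(z + 3), z*(z + 7)) = z
(5) = c + 2/3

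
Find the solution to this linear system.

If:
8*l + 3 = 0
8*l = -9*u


Then:
l = -3/8
u = 1/3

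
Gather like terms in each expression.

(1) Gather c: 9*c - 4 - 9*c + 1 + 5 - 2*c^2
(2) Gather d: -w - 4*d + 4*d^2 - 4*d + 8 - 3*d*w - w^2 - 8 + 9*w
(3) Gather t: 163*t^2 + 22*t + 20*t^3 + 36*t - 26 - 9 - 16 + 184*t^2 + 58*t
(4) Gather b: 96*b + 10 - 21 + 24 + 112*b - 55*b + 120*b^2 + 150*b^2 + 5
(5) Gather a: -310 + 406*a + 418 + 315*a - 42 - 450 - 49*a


(1) = 2 - 2*c^2
(2) = 4*d^2 + d*(-3*w - 8) - w^2 + 8*w
(3) = 20*t^3 + 347*t^2 + 116*t - 51
(4) = 270*b^2 + 153*b + 18
(5) = 672*a - 384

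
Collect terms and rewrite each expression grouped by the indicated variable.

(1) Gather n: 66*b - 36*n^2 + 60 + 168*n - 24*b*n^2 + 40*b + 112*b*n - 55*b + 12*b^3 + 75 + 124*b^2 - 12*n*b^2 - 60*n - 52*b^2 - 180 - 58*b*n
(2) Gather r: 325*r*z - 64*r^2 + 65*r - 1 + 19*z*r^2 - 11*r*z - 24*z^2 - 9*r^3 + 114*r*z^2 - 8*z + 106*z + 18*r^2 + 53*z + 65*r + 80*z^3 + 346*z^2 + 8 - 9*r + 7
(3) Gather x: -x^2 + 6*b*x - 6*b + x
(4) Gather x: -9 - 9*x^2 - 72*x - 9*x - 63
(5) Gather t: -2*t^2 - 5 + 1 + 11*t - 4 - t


(1) = 12*b^3 + 72*b^2 + 51*b + n^2*(-24*b - 36) + n*(-12*b^2 + 54*b + 108) - 45
(2) = -9*r^3 + r^2*(19*z - 46) + r*(114*z^2 + 314*z + 121) + 80*z^3 + 322*z^2 + 151*z + 14
(3) = -6*b - x^2 + x*(6*b + 1)
(4) = -9*x^2 - 81*x - 72
(5) = -2*t^2 + 10*t - 8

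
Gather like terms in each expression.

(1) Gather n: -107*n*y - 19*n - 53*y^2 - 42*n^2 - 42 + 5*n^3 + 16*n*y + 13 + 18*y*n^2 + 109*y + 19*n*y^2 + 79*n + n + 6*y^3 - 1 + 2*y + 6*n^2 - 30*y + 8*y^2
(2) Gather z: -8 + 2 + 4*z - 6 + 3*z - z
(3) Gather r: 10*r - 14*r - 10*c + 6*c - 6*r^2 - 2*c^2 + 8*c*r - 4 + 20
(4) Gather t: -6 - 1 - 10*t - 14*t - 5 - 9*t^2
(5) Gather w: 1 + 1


(1) = 5*n^3 + n^2*(18*y - 36) + n*(19*y^2 - 91*y + 61) + 6*y^3 - 45*y^2 + 81*y - 30
(2) = 6*z - 12
(3) = -2*c^2 - 4*c - 6*r^2 + r*(8*c - 4) + 16
(4) = -9*t^2 - 24*t - 12
(5) = 2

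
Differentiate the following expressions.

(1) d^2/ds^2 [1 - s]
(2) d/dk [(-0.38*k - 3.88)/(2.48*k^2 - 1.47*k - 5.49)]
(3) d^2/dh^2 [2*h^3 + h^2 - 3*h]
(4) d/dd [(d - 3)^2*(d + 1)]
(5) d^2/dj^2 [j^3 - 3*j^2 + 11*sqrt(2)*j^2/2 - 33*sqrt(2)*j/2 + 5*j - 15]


(1) = 0
(2) = (0.9424*k^2 + 19.2448*k - 3.6174)/(6.1504*k^4 - 7.2912*k^3 - 25.0695*k^2 + 16.1406*k + 30.1401)
(3) = 12*h + 2
(4) = (d - 3)*(3*d - 1)
(5) = 6*j - 6 + 11*sqrt(2)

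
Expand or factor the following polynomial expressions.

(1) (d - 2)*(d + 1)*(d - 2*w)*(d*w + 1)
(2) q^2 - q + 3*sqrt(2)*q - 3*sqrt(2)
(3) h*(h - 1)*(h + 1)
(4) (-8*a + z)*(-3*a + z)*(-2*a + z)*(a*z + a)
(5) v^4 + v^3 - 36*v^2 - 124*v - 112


(1) = d^4*w - 2*d^3*w^2 - d^3*w + d^3 + 2*d^2*w^2 - 4*d^2*w - d^2 + 4*d*w^2 + 2*d*w - 2*d + 4*w
(2) = (q - 1)*(q + 3*sqrt(2))
(3) = h^3 - h
(4) = -48*a^4*z - 48*a^4 + 46*a^3*z^2 + 46*a^3*z - 13*a^2*z^3 - 13*a^2*z^2 + a*z^4 + a*z^3
(5) = (v - 7)*(v + 2)^2*(v + 4)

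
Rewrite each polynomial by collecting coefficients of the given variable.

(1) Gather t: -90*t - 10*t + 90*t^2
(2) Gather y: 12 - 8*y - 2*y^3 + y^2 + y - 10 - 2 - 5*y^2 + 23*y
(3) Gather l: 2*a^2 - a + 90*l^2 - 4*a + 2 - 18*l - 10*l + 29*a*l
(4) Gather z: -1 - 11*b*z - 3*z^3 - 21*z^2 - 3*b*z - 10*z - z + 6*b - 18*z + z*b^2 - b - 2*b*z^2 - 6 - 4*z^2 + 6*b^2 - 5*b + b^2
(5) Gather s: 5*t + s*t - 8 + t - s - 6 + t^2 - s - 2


(1) = 90*t^2 - 100*t
(2) = -2*y^3 - 4*y^2 + 16*y
(3) = 2*a^2 - 5*a + 90*l^2 + l*(29*a - 28) + 2
(4) = 7*b^2 - 3*z^3 + z^2*(-2*b - 25) + z*(b^2 - 14*b - 29) - 7
(5) = s*(t - 2) + t^2 + 6*t - 16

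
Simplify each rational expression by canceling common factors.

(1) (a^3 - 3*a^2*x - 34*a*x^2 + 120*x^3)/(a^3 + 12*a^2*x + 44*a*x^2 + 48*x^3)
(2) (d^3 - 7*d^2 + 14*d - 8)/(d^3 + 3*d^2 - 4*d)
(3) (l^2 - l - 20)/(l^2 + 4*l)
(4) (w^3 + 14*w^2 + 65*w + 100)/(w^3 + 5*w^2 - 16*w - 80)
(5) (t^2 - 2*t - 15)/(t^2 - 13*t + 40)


(1) = (a^2 - 9*a*x + 20*x^2)/(a^2 + 6*a*x + 8*x^2)
(2) = (d^2 - 6*d + 8)/(d^2 + 4*d)
(3) = (l - 5)/l
(4) = (w + 5)/(w - 4)
(5) = (t + 3)/(t - 8)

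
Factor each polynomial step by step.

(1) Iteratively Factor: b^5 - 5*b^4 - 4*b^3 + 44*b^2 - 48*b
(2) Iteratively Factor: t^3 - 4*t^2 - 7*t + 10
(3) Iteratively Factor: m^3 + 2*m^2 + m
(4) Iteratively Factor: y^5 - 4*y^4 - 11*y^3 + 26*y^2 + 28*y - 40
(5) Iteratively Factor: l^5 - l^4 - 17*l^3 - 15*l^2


(1) = (b - 2)*(b^4 - 3*b^3 - 10*b^2 + 24*b) = (b - 2)^2*(b^3 - b^2 - 12*b) = b*(b - 2)^2*(b^2 - b - 12) = b*(b - 4)*(b - 2)^2*(b + 3)
(2) = (t + 2)*(t^2 - 6*t + 5) = (t - 5)*(t + 2)*(t - 1)
(3) = (m)*(m^2 + 2*m + 1) = m*(m + 1)*(m + 1)
(4) = (y - 1)*(y^4 - 3*y^3 - 14*y^2 + 12*y + 40) = (y - 1)*(y + 2)*(y^3 - 5*y^2 - 4*y + 20) = (y - 2)*(y - 1)*(y + 2)*(y^2 - 3*y - 10) = (y - 5)*(y - 2)*(y - 1)*(y + 2)*(y + 2)
(5) = (l)*(l^4 - l^3 - 17*l^2 - 15*l) = l*(l - 5)*(l^3 + 4*l^2 + 3*l) = l*(l - 5)*(l + 3)*(l^2 + l) = l*(l - 5)*(l + 1)*(l + 3)*(l)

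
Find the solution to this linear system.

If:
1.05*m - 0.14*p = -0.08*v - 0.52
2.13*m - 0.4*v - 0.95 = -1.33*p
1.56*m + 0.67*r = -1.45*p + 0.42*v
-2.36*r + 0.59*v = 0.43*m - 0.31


Then:
m = -0.13
p = -1.11
r = -1.53
v = -6.74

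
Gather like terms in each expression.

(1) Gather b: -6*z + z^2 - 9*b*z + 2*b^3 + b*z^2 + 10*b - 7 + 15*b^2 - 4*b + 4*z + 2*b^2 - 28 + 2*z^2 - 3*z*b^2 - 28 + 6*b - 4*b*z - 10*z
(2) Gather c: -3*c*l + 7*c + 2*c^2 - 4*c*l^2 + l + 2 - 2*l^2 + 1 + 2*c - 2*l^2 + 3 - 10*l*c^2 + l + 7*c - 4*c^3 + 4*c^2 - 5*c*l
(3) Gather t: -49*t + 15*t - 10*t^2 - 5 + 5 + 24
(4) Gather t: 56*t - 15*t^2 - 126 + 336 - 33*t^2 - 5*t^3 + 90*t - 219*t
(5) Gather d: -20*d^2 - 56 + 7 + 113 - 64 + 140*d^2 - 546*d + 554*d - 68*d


(1) = 2*b^3 + b^2*(17 - 3*z) + b*(z^2 - 13*z + 12) + 3*z^2 - 12*z - 63
(2) = -4*c^3 + c^2*(6 - 10*l) + c*(-4*l^2 - 8*l + 16) - 4*l^2 + 2*l + 6
(3) = -10*t^2 - 34*t + 24
(4) = -5*t^3 - 48*t^2 - 73*t + 210
(5) = 120*d^2 - 60*d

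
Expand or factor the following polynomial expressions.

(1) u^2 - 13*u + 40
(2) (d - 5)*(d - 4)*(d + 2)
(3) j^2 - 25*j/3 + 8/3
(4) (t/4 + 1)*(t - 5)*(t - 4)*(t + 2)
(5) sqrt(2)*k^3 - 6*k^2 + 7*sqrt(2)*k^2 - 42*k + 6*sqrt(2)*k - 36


(1) = (u - 8)*(u - 5)
(2) = d^3 - 7*d^2 + 2*d + 40
(3) = (j - 8)*(j - 1/3)
(4) = t^4/4 - 3*t^3/4 - 13*t^2/2 + 12*t + 40
(5) = (k + 6)*(k - 3*sqrt(2))*(sqrt(2)*k + sqrt(2))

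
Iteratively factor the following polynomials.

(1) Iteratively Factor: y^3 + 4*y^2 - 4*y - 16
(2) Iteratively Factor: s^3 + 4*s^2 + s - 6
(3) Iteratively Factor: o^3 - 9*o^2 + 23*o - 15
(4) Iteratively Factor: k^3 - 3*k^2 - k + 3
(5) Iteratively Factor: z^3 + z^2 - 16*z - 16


(1) = (y + 2)*(y^2 + 2*y - 8) = (y + 2)*(y + 4)*(y - 2)
(2) = (s + 3)*(s^2 + s - 2) = (s + 2)*(s + 3)*(s - 1)
(3) = (o - 5)*(o^2 - 4*o + 3) = (o - 5)*(o - 1)*(o - 3)
(4) = (k - 3)*(k^2 - 1) = (k - 3)*(k - 1)*(k + 1)
(5) = (z - 4)*(z^2 + 5*z + 4) = (z - 4)*(z + 1)*(z + 4)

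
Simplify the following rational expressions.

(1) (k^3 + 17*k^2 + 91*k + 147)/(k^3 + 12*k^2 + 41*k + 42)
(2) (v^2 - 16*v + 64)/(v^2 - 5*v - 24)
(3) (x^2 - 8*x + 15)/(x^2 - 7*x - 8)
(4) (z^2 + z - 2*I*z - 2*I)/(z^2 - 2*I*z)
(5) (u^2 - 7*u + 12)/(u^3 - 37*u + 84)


(1) = (k + 7)/(k + 2)
(2) = (v - 8)/(v + 3)
(3) = (x^2 - 8*x + 15)/(x^2 - 7*x - 8)
(4) = (z + 1)/z
(5) = 1/(u + 7)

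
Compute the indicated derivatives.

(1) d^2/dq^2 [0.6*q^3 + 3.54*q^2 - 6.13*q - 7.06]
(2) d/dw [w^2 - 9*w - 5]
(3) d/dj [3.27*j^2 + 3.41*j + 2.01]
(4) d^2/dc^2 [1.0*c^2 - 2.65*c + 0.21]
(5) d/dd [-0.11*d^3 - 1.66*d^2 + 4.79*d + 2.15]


(1) = 3.6*q + 7.08
(2) = 2*w - 9
(3) = 6.54*j + 3.41
(4) = 2.00000000000000
(5) = -0.33*d^2 - 3.32*d + 4.79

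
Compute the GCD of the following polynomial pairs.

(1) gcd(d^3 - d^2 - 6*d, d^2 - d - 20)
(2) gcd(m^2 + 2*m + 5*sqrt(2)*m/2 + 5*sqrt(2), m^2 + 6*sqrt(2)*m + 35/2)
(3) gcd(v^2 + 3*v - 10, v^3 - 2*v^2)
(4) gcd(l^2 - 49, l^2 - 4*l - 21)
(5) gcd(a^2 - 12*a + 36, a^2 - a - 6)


(1) = gcd(d*(d - 3)*(d + 2), (d - 5)*(d + 4)) = 1
(2) = m + 5*sqrt(2)/2
(3) = v - 2
(4) = l - 7
(5) = 1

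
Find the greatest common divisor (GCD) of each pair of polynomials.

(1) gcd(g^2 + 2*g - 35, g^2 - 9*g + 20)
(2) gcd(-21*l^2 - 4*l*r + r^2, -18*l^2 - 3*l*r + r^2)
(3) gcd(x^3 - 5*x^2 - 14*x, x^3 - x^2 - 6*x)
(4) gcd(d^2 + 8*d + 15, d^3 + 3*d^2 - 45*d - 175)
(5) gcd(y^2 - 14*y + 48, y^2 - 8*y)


(1) = gcd((g - 5)*(g + 7), (g - 5)*(g - 4)) = g - 5
(2) = 3*l + r
(3) = x^2 + 2*x
(4) = gcd((d + 3)*(d + 5), (d - 7)*(d + 5)^2) = d + 5
(5) = y - 8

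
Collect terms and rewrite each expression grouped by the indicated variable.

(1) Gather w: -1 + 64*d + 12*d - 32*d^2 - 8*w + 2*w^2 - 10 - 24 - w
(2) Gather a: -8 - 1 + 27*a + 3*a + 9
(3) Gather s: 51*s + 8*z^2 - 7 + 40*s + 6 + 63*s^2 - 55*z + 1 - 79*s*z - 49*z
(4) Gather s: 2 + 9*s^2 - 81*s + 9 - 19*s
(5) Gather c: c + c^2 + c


(1) = -32*d^2 + 76*d + 2*w^2 - 9*w - 35
(2) = 30*a
(3) = 63*s^2 + s*(91 - 79*z) + 8*z^2 - 104*z
(4) = 9*s^2 - 100*s + 11
(5) = c^2 + 2*c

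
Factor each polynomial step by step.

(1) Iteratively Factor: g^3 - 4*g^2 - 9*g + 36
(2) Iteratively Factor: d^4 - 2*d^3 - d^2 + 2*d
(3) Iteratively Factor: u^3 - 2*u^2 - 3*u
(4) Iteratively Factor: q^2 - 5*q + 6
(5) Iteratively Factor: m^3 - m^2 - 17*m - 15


(1) = (g - 3)*(g^2 - g - 12) = (g - 4)*(g - 3)*(g + 3)
(2) = (d - 1)*(d^3 - d^2 - 2*d) = (d - 2)*(d - 1)*(d^2 + d) = d*(d - 2)*(d - 1)*(d + 1)
(3) = (u - 3)*(u^2 + u) = (u - 3)*(u + 1)*(u)
(4) = (q - 3)*(q - 2)
(5) = (m + 1)*(m^2 - 2*m - 15) = (m + 1)*(m + 3)*(m - 5)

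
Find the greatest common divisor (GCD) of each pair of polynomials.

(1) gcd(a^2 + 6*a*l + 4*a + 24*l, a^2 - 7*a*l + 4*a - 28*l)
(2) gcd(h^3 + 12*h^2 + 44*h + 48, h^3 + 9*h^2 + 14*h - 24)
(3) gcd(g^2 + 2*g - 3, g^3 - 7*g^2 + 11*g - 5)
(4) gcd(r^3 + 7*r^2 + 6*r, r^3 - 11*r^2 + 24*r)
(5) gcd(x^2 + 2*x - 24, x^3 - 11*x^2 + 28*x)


(1) = gcd((a + 4)*(a + 6*l), (a + 4)*(a - 7*l)) = a + 4
(2) = h^2 + 10*h + 24
(3) = gcd((g - 1)*(g + 3), (g - 5)*(g - 1)^2) = g - 1
(4) = gcd(r*(r + 1)*(r + 6), r*(r - 8)*(r - 3)) = r
(5) = gcd((x - 4)*(x + 6), x*(x - 7)*(x - 4)) = x - 4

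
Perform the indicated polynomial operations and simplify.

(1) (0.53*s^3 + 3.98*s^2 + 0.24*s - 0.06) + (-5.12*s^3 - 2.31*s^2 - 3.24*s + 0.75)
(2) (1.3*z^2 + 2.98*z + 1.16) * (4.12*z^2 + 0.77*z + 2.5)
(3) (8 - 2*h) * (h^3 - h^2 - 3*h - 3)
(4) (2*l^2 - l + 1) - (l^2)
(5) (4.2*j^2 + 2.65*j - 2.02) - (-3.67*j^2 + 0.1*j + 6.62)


(1) = -4.59*s^3 + 1.67*s^2 - 3.0*s + 0.69
(2) = 5.356*z^4 + 13.2786*z^3 + 10.3238*z^2 + 8.3432*z + 2.9
(3) = -2*h^4 + 10*h^3 - 2*h^2 - 18*h - 24
(4) = l^2 - l + 1
(5) = 7.87*j^2 + 2.55*j - 8.64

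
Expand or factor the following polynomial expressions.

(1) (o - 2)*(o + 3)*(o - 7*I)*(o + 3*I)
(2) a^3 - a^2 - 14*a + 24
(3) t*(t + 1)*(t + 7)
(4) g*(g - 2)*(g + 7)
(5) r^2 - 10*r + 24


(1) = o^4 + o^3 - 4*I*o^3 + 15*o^2 - 4*I*o^2 + 21*o + 24*I*o - 126
(2) = (a - 3)*(a - 2)*(a + 4)
(3) = t^3 + 8*t^2 + 7*t
(4) = g^3 + 5*g^2 - 14*g
(5) = (r - 6)*(r - 4)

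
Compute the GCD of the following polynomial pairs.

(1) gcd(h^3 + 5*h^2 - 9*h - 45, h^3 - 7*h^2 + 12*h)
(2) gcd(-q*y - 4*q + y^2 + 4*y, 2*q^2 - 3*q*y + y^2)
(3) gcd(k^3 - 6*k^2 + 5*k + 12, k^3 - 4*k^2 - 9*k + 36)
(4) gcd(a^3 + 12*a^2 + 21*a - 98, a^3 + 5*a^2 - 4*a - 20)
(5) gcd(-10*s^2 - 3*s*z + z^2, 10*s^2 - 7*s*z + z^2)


(1) = gcd((h - 3)*(h + 3)*(h + 5), h*(h - 4)*(h - 3)) = h - 3
(2) = gcd((-q + y)*(y + 4), (-2*q + y)*(-q + y)) = -q + y
(3) = gcd((k - 4)*(k - 3)*(k + 1), (k - 4)*(k - 3)*(k + 3)) = k^2 - 7*k + 12
(4) = gcd((a - 2)*(a + 7)^2, (a - 2)*(a + 2)*(a + 5)) = a - 2
(5) = gcd((-5*s + z)*(2*s + z), (-5*s + z)*(-2*s + z)) = -5*s + z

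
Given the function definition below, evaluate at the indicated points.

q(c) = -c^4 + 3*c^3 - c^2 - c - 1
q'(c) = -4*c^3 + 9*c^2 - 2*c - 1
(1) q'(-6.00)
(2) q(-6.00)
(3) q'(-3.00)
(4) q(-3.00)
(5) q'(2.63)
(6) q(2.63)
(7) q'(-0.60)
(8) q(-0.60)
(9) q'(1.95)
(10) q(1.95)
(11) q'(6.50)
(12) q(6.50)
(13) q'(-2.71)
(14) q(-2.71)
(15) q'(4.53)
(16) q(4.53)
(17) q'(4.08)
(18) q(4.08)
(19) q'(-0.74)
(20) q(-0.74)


(1) = 1199.00
(2) = -1975.00
(3) = 194.00
(4) = -169.00
(5) = -16.77
(6) = -3.82
(7) = 4.30
(8) = -1.54
(9) = -0.34
(10) = 1.03
(11) = -732.25
(12) = -1010.94
(13) = 150.13
(14) = -119.28
(15) = -197.21
(16) = -168.28
(17) = -131.01
(18) = -95.08
(19) = 7.03
(20) = -2.32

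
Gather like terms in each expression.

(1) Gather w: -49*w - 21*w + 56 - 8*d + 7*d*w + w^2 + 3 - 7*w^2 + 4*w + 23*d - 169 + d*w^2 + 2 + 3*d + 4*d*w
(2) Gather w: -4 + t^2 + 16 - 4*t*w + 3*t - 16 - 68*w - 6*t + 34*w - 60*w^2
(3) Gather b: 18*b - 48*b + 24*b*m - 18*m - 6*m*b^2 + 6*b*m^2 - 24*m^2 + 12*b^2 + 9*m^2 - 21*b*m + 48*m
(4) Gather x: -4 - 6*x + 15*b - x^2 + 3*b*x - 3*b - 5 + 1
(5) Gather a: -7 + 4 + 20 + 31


(1) = 18*d + w^2*(d - 6) + w*(11*d - 66) - 108
(2) = t^2 - 3*t - 60*w^2 + w*(-4*t - 34) - 4
(3) = b^2*(12 - 6*m) + b*(6*m^2 + 3*m - 30) - 15*m^2 + 30*m
(4) = 12*b - x^2 + x*(3*b - 6) - 8
(5) = 48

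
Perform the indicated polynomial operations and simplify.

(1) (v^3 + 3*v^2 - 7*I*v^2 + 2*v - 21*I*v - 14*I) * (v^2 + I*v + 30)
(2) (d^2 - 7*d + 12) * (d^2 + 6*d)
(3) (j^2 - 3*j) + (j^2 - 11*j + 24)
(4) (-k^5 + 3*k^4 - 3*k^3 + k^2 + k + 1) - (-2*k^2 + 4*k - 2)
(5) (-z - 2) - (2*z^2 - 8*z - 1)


(1) = v^5 + 3*v^4 - 6*I*v^4 + 39*v^3 - 18*I*v^3 + 111*v^2 - 222*I*v^2 + 74*v - 630*I*v - 420*I
(2) = d^4 - d^3 - 30*d^2 + 72*d
(3) = 2*j^2 - 14*j + 24
(4) = -k^5 + 3*k^4 - 3*k^3 + 3*k^2 - 3*k + 3
(5) = -2*z^2 + 7*z - 1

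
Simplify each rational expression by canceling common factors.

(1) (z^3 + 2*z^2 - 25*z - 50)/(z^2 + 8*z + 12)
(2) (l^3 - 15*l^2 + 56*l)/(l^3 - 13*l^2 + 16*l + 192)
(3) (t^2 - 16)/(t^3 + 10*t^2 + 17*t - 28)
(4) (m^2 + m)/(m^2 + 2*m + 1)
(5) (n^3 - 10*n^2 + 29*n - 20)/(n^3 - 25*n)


(1) = (z^2 - 25)/(z + 6)
(2) = (l^2 - 7*l)/(l^2 - 5*l - 24)
(3) = (t - 4)/(t^2 + 6*t - 7)
(4) = m/(m + 1)
(5) = (n^2 - 5*n + 4)/(n^2 + 5*n)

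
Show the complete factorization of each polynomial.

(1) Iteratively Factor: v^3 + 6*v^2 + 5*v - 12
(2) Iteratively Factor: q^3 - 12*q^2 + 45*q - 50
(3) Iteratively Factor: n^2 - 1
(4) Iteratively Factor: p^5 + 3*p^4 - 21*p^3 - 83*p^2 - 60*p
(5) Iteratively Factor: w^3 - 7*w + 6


(1) = (v + 3)*(v^2 + 3*v - 4) = (v - 1)*(v + 3)*(v + 4)
(2) = (q - 5)*(q^2 - 7*q + 10) = (q - 5)*(q - 2)*(q - 5)
(3) = (n + 1)*(n - 1)
(4) = (p + 4)*(p^4 - p^3 - 17*p^2 - 15*p) = (p - 5)*(p + 4)*(p^3 + 4*p^2 + 3*p) = (p - 5)*(p + 3)*(p + 4)*(p^2 + p) = (p - 5)*(p + 1)*(p + 3)*(p + 4)*(p)
(5) = (w - 2)*(w^2 + 2*w - 3) = (w - 2)*(w + 3)*(w - 1)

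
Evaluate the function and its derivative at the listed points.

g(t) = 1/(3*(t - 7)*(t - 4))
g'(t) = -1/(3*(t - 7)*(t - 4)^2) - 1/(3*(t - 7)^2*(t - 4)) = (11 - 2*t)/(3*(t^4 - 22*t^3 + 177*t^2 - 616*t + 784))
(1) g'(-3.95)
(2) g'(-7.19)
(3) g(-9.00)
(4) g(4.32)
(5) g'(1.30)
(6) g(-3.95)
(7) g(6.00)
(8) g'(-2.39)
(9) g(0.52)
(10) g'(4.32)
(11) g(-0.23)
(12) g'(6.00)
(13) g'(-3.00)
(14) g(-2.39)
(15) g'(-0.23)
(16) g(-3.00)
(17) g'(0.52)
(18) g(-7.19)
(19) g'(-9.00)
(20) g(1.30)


(1) = 0.00
(2) = 0.00
(3) = 0.00
(4) = -0.39
(5) = 0.01
(6) = 0.00
(7) = -0.17
(8) = 0.00
(9) = 0.01
(10) = 1.07
(11) = 0.01
(12) = -0.08
(13) = 0.00
(14) = 0.01
(15) = 0.00
(16) = 0.00
(17) = 0.01
(18) = 0.00
(19) = 0.00
(20) = 0.02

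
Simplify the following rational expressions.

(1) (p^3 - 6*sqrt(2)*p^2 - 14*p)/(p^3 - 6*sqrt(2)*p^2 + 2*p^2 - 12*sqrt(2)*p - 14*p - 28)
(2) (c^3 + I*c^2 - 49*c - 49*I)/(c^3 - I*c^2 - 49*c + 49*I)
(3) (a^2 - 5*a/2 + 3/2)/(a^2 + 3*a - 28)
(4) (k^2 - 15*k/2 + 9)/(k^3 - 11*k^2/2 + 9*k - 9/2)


(1) = p/(p + 2)
(2) = (c + I)/(c - I)
(3) = (2*a^2 - 5*a + 3)/(2*a^2 + 6*a - 56)
(4) = (k - 6)/(k^2 - 4*k + 3)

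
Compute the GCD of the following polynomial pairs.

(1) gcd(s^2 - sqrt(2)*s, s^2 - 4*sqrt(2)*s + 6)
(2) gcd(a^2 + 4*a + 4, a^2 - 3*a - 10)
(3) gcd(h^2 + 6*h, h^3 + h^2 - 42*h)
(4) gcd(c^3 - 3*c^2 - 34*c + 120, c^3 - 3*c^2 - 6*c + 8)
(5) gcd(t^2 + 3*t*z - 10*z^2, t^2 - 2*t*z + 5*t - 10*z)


(1) = gcd(s*(s - sqrt(2)), (s - 3*sqrt(2))*(s - sqrt(2))) = s - sqrt(2)
(2) = a + 2
(3) = h
(4) = c - 4
(5) = -t + 2*z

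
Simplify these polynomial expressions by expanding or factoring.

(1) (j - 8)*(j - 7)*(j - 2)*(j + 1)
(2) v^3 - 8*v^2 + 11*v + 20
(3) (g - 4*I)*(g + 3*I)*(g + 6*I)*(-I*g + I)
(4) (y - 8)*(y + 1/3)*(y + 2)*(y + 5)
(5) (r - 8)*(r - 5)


(1) = j^4 - 16*j^3 + 69*j^2 - 26*j - 112
(2) = (v - 5)*(v - 4)*(v + 1)
(3) = -I*g^4 + 5*g^3 + I*g^3 - 5*g^2 - 18*I*g^2 + 72*g + 18*I*g - 72
(4) = y^4 - 2*y^3/3 - 139*y^2/3 - 286*y/3 - 80/3
(5) = r^2 - 13*r + 40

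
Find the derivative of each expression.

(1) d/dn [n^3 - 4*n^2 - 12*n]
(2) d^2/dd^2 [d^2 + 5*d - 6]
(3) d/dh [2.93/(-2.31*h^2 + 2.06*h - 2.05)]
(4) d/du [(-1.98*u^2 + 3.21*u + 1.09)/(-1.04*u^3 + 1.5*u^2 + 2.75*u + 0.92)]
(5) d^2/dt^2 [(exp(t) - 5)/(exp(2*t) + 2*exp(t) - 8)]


(1) = 3*n^2 - 8*n - 12
(2) = 2
(3) = (13.5366*h - 6.0358)/(2.31*h^2 - 2.06*h + 2.05)^2
(4) = (-2.0592*u^4 + 6.6768*u^3 - 6.8592*u^2 - 6.9132*u - 0.0443)/(1.0816*u^6 - 3.12*u^5 - 3.47*u^4 + 6.3364*u^3 + 10.3225*u^2 + 5.06*u + 0.8464)
(5) = (exp(4*t) - 22*exp(3*t) + 18*exp(2*t) - 164*exp(t) - 16)*exp(t)/(exp(6*t) + 6*exp(5*t) - 12*exp(4*t) - 88*exp(3*t) + 96*exp(2*t) + 384*exp(t) - 512)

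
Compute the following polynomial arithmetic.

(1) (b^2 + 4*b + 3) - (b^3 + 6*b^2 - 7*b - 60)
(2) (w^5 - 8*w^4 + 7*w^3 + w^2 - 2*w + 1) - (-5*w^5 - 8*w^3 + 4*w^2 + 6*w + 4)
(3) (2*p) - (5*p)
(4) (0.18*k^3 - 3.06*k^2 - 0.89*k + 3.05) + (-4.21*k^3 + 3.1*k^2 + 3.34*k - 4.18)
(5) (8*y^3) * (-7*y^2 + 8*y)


(1) = -b^3 - 5*b^2 + 11*b + 63
(2) = 6*w^5 - 8*w^4 + 15*w^3 - 3*w^2 - 8*w - 3
(3) = -3*p
(4) = -4.03*k^3 + 0.04*k^2 + 2.45*k - 1.13
(5) = -56*y^5 + 64*y^4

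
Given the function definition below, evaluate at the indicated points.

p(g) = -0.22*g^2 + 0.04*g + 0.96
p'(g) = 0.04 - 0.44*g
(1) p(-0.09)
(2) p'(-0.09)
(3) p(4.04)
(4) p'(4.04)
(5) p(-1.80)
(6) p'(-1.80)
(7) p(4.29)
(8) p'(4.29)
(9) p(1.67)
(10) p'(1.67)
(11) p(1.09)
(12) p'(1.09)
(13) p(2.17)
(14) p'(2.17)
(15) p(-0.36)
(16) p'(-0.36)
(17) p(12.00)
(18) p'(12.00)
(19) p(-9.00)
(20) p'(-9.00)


(1) = 0.95
(2) = 0.08
(3) = -2.47
(4) = -1.74
(5) = 0.18
(6) = 0.83
(7) = -2.92
(8) = -1.85
(9) = 0.41
(10) = -0.69
(11) = 0.74
(12) = -0.44
(13) = 0.01
(14) = -0.91
(15) = 0.92
(16) = 0.20
(17) = -30.24
(18) = -5.24
(19) = -17.22
(20) = 4.00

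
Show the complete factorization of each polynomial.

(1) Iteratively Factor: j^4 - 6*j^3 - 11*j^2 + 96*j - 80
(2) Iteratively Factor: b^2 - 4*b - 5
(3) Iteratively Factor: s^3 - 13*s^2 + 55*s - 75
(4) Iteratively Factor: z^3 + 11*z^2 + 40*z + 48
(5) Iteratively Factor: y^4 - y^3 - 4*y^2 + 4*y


(1) = (j - 5)*(j^3 - j^2 - 16*j + 16) = (j - 5)*(j - 4)*(j^2 + 3*j - 4) = (j - 5)*(j - 4)*(j - 1)*(j + 4)
(2) = (b + 1)*(b - 5)
(3) = (s - 5)*(s^2 - 8*s + 15) = (s - 5)^2*(s - 3)
(4) = (z + 4)*(z^2 + 7*z + 12) = (z + 3)*(z + 4)*(z + 4)
(5) = (y - 2)*(y^3 + y^2 - 2*y) = y*(y - 2)*(y^2 + y - 2) = y*(y - 2)*(y + 2)*(y - 1)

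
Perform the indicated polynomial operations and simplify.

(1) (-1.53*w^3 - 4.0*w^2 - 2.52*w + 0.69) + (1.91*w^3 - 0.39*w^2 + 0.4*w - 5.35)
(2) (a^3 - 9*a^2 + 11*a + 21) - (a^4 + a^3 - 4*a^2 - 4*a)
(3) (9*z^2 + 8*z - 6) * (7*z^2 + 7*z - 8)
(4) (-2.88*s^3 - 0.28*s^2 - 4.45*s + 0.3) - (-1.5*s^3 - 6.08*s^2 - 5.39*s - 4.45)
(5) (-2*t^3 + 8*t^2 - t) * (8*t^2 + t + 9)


(1) = 0.38*w^3 - 4.39*w^2 - 2.12*w - 4.66
(2) = -a^4 - 5*a^2 + 15*a + 21
(3) = 63*z^4 + 119*z^3 - 58*z^2 - 106*z + 48
(4) = -1.38*s^3 + 5.8*s^2 + 0.94*s + 4.75
(5) = -16*t^5 + 62*t^4 - 18*t^3 + 71*t^2 - 9*t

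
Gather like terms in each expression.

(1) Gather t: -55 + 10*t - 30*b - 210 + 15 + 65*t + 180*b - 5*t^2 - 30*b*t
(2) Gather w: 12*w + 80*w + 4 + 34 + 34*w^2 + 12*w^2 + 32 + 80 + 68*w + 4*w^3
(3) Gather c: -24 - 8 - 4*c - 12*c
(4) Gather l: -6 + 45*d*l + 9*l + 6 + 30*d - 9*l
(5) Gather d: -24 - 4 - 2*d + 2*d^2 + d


(1) = 150*b - 5*t^2 + t*(75 - 30*b) - 250
(2) = 4*w^3 + 46*w^2 + 160*w + 150
(3) = -16*c - 32
(4) = 45*d*l + 30*d
(5) = 2*d^2 - d - 28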